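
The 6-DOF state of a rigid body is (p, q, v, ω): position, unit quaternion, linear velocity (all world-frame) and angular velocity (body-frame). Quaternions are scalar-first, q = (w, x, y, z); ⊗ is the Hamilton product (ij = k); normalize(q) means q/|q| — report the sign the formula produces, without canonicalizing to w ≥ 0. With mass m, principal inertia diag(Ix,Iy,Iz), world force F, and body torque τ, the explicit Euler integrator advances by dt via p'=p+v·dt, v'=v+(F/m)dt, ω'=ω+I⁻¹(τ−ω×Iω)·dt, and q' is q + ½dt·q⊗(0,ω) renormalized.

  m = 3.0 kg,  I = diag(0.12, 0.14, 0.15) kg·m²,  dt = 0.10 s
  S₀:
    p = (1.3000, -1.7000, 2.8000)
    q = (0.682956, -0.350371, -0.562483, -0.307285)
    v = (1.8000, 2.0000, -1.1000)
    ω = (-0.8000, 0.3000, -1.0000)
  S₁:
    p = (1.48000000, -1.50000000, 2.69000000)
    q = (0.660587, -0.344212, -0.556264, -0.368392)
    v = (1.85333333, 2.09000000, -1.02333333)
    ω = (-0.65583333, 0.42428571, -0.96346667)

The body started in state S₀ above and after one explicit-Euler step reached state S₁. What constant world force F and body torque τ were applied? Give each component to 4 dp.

rate change Δω = (0.14416667, 0.12428571, 0.03653333)
gyro term ω₀×Iω₀ = (-0.0030, -0.0240, -0.0048)
τ = I·(Δω/dt) + ω₀×(Iω₀) = (0.1700, 0.1500, 0.0500)
v₁ − v₀ = (0.05333333, 0.09000000, 0.07666667)
applied force F = (1.6000, 2.7000, 2.3000)

F = (1.6000, 2.7000, 2.3000)
τ = (0.1700, 0.1500, 0.0500)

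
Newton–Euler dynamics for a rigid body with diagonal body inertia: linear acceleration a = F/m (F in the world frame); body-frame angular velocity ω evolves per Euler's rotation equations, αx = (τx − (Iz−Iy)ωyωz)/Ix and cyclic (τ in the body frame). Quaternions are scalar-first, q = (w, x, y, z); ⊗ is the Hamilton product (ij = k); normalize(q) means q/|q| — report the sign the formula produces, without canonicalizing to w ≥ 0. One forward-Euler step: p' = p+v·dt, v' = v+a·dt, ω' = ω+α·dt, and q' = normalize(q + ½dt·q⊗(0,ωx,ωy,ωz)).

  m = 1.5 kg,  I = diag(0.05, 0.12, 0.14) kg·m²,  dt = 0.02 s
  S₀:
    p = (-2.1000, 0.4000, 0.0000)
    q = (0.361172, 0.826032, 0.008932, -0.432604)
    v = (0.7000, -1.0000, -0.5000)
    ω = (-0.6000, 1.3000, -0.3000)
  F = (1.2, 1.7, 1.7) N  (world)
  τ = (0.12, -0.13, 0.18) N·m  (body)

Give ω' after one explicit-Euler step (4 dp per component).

ω' = (-0.5489, 1.2810, -0.2665)

precession coupling ω×(Iω) = (-0.0078, -0.0162, -0.0546)
α = I⁻¹(τ − ω×Iω) = (2.5560, -0.9483, 1.6757)
ω' = ω + α·dt = (-0.5489, 1.2810, -0.2665)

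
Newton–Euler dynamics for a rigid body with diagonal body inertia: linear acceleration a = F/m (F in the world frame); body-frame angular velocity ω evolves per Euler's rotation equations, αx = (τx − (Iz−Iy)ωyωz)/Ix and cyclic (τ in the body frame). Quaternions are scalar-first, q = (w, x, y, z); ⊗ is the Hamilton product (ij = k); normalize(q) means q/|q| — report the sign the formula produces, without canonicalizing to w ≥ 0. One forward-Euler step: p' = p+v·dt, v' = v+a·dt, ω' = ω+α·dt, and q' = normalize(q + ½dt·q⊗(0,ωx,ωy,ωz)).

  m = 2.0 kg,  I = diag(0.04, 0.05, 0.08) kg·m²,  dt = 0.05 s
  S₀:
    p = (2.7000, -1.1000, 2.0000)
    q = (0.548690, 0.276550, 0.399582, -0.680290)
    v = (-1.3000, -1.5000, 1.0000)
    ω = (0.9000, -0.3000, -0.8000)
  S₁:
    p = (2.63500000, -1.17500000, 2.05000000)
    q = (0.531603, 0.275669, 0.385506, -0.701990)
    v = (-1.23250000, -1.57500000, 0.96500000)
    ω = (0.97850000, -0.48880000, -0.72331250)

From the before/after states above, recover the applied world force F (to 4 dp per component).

v₁ − v₀ = (0.06750000, -0.07500000, -0.03500000)
applied force F = (2.7000, -3.0000, -1.4000)

F = (2.7000, -3.0000, -1.4000)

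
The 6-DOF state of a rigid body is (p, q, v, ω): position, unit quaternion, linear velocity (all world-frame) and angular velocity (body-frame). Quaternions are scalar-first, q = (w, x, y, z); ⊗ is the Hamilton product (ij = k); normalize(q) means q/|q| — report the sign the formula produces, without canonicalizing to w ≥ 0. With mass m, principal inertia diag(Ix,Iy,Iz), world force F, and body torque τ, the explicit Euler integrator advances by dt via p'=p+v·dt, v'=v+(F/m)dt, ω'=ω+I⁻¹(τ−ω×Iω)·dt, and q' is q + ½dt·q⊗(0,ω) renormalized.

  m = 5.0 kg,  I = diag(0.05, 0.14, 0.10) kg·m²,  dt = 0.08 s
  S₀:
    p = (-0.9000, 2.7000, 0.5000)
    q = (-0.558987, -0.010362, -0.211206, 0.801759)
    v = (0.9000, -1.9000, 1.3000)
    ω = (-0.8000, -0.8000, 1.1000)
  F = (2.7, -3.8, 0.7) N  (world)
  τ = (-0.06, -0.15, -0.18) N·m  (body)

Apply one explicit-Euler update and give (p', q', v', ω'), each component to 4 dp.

p' = (-0.8280, 2.5480, 0.6040)
q' = (-0.6002, 0.0238, -0.2181, 0.7692)
v' = (0.9432, -1.9608, 1.3112)
ω' = (-0.9523, -0.9109, 0.9099)

p + v·dt = (-0.8280, 2.5480, 0.6040)
v' = v + a·dt = (0.9432, -1.9608, 1.3112)
gyro term ω×Iω = (0.0352, 0.0440, 0.0576)
angular accel α = (-1.9040, -1.3857, -2.3760)
ω' = ω + α·dt = (-0.9523, -0.9109, 0.9099)
q⊗(0,ω) = (-1.0591893, 0.8562702, -0.1828194, -0.7755609)
updated quaternion q' = (-0.6002, 0.0238, -0.2181, 0.7692)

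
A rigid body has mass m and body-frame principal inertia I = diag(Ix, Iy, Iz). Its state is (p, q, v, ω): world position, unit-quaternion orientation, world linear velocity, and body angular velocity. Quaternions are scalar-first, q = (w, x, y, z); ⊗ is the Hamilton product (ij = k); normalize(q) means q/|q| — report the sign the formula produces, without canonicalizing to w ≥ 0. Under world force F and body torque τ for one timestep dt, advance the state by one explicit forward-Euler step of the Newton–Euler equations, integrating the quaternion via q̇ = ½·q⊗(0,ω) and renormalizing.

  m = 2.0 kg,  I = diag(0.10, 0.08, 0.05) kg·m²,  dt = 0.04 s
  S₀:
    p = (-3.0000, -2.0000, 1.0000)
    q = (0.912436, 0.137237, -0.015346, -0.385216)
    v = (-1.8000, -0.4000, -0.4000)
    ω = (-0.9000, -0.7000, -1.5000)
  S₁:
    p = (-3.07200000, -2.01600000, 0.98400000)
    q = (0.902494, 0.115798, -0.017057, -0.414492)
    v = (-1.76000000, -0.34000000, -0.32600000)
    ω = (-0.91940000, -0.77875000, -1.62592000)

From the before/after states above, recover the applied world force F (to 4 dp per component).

F = (2.0000, 3.0000, 3.7000)

Δv = v₁−v₀ = (0.04000000, 0.06000000, 0.07400000)
m·(v₁−v₀)/dt = (2.0000, 3.0000, 3.7000)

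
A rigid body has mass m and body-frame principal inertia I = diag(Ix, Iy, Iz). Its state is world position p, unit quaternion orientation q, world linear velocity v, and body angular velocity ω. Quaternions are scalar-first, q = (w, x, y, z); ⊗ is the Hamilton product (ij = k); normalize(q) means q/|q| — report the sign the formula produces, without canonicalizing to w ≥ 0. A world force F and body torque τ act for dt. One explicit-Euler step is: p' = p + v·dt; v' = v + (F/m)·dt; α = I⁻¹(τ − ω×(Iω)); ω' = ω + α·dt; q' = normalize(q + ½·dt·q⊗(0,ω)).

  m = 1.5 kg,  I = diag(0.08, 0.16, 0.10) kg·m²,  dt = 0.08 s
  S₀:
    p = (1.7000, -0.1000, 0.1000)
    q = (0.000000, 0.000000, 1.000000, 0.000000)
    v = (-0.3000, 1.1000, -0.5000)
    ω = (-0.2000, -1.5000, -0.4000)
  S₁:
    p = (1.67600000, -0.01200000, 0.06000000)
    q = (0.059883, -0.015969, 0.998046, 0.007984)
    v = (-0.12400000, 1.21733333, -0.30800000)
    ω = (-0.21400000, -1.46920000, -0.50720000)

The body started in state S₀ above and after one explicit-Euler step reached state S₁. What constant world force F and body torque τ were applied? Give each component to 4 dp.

v₁ − v₀ = (0.17600000, 0.11733333, 0.19200000)
m·(v₁−v₀)/dt = (3.3000, 2.2000, 3.6000)
rate change Δω = (-0.01400000, 0.03080000, -0.10720000)
ω₀×(Iω₀) = (-0.0360, -0.0016, 0.0240)
τ = I·(Δω/dt) + ω₀×(Iω₀) = (-0.0500, 0.0600, -0.1100)

F = (3.3000, 2.2000, 3.6000)
τ = (-0.0500, 0.0600, -0.1100)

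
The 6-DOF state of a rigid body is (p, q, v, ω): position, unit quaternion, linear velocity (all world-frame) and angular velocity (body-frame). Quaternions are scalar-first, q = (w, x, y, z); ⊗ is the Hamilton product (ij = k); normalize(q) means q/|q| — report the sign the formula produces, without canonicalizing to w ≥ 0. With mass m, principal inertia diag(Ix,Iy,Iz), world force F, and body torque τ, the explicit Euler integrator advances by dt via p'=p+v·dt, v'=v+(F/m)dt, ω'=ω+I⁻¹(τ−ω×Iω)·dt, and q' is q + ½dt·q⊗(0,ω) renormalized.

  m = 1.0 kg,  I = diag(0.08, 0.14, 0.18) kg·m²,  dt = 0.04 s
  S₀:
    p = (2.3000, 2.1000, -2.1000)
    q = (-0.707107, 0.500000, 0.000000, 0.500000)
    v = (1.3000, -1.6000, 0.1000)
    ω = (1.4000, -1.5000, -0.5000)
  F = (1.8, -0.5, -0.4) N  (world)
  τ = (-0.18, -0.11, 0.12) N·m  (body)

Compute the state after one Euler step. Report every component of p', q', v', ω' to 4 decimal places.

p' = (2.3520, 2.0360, -2.0960)
q' = (-0.7155, 0.4948, 0.0402, 0.4916)
v' = (1.3720, -1.6200, 0.0840)
ω' = (1.2950, -1.5514, -0.4453)

gyro term ω×Iω = (0.0300, 0.0700, -0.1260)
(τ − ω×Iω)/I = (-2.6250, -1.2857, 1.3667)
new body rate ω' = (1.2950, -1.5514, -0.4453)
2q̇ = q⊗(0,ω) = (-0.4500000, -0.2399498, 2.0106605, -0.3964465)
q + ½dt·q⊗(0,ω), renormalized = (-0.7155, 0.4948, 0.0402, 0.4916)
linear accel F/m = (1.8000, -0.5000, -0.4000)
p' = p + v·dt = (2.3520, 2.0360, -2.0960)
v' = v + a·dt = (1.3720, -1.6200, 0.0840)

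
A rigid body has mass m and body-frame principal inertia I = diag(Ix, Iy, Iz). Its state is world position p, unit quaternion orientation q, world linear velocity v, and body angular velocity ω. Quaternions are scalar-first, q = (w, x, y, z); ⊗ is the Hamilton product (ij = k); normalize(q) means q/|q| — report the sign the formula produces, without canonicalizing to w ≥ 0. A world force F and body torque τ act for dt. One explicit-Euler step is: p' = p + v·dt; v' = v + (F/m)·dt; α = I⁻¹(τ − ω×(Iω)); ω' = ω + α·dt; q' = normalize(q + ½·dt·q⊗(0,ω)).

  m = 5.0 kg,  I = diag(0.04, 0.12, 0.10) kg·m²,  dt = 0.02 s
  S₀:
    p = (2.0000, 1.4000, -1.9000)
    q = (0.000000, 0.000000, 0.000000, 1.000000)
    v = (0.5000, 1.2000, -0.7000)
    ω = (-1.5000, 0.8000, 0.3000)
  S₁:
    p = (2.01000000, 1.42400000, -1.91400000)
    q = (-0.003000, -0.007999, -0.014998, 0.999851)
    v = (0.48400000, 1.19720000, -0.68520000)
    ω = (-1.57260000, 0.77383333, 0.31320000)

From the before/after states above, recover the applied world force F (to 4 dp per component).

Δv = v₁−v₀ = (-0.01600000, -0.00280000, 0.01480000)
m·(v₁−v₀)/dt = (-4.0000, -0.7000, 3.7000)

F = (-4.0000, -0.7000, 3.7000)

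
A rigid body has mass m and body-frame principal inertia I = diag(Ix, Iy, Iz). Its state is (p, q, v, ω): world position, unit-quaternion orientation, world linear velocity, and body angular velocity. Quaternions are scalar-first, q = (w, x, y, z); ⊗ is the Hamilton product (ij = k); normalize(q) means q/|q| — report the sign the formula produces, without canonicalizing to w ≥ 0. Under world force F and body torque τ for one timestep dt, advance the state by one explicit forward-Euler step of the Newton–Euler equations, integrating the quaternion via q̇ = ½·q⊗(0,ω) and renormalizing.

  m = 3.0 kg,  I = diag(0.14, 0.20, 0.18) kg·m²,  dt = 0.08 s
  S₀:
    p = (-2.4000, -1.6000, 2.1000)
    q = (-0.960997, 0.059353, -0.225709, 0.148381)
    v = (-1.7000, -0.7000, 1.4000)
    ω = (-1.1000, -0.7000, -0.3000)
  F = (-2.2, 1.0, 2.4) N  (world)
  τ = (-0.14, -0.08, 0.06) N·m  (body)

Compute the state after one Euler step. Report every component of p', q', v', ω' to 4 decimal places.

α = I⁻¹(τ − ω×Iω) = (-0.9700, -0.3340, 0.0767)
ω' = ω + α·dt = (-1.1776, -0.7267, -0.2939)
q⊗(0,ω) = (-0.0481937, 1.2286761, 0.5272847, -0.0015279)
q + ½dt·q⊗(0,ω), renormalized = (-0.9615, 0.1083, -0.2043, 0.1481)
p + v·dt = (-2.5360, -1.6560, 2.2120)
v + (F/m)dt = (-1.7587, -0.6733, 1.4640)

p' = (-2.5360, -1.6560, 2.2120)
q' = (-0.9615, 0.1083, -0.2043, 0.1481)
v' = (-1.7587, -0.6733, 1.4640)
ω' = (-1.1776, -0.7267, -0.2939)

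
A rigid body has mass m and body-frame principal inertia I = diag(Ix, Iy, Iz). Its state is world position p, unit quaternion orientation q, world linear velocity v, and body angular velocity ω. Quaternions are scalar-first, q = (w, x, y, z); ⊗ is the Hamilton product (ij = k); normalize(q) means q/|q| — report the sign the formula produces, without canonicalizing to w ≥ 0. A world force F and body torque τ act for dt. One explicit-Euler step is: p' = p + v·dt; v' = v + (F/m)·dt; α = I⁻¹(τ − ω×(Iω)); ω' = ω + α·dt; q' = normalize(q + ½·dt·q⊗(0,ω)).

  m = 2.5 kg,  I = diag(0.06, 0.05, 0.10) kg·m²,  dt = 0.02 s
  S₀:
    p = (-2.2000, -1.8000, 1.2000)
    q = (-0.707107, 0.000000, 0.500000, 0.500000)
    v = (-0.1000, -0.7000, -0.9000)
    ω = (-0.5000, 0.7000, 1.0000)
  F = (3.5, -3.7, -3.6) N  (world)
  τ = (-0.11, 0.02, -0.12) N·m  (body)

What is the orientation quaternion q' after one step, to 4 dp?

q⊗(0,ω) = (-0.8500000, 0.5035535, -0.7449749, -0.4571070)
q' = normalize(q + ½dt·q⊗(0,ω)) = (-0.7155, 0.0050, 0.4925, 0.4954)

q' = (-0.7155, 0.0050, 0.4925, 0.4954)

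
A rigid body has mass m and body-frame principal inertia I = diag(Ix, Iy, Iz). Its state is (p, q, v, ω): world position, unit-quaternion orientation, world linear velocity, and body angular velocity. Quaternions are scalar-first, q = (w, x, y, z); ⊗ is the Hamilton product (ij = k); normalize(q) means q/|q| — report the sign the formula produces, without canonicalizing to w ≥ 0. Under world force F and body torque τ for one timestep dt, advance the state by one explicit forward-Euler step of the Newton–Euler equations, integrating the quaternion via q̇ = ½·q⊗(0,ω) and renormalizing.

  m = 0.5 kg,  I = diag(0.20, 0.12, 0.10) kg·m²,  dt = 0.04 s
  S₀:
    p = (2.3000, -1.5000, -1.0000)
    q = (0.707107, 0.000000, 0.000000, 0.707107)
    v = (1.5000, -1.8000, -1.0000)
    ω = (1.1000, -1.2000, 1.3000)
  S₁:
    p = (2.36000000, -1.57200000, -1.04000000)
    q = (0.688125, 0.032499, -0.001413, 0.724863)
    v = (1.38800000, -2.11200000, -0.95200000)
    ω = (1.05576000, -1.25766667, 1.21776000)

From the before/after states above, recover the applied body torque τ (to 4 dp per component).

Δω = ω₁−ω₀ = (-0.04424000, -0.05766667, -0.08224000)
gyro term ω₀×Iω₀ = (0.0312, 0.1430, 0.1056)
applied torque τ = (-0.1900, -0.0300, -0.1000)

τ = (-0.1900, -0.0300, -0.1000)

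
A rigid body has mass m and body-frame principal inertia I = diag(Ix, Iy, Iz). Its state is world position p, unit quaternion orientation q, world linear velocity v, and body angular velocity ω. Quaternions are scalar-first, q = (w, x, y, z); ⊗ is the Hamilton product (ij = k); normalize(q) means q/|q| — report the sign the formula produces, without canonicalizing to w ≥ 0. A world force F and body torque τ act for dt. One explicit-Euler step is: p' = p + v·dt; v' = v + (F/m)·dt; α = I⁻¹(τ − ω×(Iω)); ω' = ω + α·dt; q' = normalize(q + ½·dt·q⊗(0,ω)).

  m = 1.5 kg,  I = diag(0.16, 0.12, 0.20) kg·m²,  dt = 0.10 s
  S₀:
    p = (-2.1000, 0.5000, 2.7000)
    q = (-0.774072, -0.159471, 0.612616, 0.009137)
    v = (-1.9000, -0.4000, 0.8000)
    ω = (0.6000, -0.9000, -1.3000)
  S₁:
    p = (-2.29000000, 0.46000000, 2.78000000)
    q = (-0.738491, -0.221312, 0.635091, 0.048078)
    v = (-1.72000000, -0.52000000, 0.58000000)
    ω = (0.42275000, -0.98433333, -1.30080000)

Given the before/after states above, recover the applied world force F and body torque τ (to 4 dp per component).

velocity change Δv = (0.18000000, -0.12000000, -0.22000000)
m·(v₁−v₀)/dt = (2.7000, -1.8000, -3.3000)
rate change Δω = (-0.17725000, -0.08433333, -0.00080000)
applied torque τ = (-0.1900, -0.0700, 0.0200)

F = (2.7000, -1.8000, -3.3000)
τ = (-0.1900, -0.0700, 0.0200)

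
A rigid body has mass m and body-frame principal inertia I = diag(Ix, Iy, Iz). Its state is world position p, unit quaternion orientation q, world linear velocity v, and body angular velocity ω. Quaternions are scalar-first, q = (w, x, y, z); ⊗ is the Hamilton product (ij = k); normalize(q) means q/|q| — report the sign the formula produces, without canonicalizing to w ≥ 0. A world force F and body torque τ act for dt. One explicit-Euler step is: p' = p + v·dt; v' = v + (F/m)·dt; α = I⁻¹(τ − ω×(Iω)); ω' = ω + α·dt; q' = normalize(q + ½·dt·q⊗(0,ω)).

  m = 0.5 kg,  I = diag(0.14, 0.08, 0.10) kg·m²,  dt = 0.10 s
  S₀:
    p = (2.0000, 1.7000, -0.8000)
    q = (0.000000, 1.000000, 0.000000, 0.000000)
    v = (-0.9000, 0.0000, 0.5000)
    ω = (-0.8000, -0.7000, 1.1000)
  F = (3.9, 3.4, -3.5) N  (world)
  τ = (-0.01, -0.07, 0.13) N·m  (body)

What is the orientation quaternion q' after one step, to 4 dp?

2q̇ = q⊗(0,ω) = (0.8000000, 0.0000000, -1.1000000, -0.7000000)
updated quaternion q' = (0.0399, 0.9971, -0.0548, -0.0349)

q' = (0.0399, 0.9971, -0.0548, -0.0349)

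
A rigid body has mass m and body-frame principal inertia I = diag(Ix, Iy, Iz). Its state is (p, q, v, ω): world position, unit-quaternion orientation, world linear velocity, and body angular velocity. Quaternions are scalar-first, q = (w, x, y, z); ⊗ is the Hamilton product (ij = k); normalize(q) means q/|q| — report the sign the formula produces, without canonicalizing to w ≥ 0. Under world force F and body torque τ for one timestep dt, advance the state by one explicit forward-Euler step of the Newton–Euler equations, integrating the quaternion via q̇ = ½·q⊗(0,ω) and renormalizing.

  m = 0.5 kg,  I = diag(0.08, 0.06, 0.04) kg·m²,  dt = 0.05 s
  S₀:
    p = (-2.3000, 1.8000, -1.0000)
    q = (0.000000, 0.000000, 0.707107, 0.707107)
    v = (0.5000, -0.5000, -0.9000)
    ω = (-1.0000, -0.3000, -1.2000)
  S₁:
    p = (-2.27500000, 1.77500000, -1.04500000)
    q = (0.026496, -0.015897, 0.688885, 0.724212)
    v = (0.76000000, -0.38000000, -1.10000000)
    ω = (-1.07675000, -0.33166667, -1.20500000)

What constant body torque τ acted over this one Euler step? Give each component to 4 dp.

Δω = ω₁−ω₀ = (-0.07675000, -0.03166667, -0.00500000)
precession coupling = (-0.0072, 0.0480, -0.0060)
applied torque τ = (-0.1300, 0.0100, -0.0100)

τ = (-0.1300, 0.0100, -0.0100)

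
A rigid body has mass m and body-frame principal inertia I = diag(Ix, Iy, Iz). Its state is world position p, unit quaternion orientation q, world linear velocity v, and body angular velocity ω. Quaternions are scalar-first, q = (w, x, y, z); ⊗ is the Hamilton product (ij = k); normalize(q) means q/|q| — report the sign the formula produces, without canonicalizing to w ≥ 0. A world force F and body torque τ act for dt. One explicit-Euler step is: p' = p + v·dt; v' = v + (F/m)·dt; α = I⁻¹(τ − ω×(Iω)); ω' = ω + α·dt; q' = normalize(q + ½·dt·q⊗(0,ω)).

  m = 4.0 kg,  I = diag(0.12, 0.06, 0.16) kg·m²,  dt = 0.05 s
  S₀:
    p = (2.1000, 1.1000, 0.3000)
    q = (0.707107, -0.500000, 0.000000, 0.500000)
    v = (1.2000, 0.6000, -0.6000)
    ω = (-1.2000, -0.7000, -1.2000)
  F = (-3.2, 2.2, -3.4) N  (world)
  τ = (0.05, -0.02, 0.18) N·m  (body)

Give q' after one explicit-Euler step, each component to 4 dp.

q' = (0.7064, -0.5119, -0.0423, 0.4870)

q⊗(0,ω) = (0.0000000, -0.4985284, -1.6949749, -0.4985284)
updated quaternion q' = (0.7064, -0.5119, -0.0423, 0.4870)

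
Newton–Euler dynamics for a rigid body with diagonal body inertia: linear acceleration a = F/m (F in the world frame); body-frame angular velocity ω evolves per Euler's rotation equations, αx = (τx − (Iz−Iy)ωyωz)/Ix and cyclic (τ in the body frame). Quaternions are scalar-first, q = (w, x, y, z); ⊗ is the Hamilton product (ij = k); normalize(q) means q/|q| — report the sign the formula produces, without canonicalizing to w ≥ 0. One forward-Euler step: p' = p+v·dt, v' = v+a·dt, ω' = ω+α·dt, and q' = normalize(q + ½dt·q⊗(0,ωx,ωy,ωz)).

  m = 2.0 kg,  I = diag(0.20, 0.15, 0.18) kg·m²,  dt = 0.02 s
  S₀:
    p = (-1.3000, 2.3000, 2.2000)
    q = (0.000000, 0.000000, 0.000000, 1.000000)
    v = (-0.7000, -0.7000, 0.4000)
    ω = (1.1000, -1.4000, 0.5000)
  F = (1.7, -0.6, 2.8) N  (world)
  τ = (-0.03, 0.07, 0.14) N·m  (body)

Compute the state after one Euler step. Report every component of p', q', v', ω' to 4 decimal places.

p' = (-1.3140, 2.2860, 2.2080)
q' = (-0.0050, 0.0140, 0.0110, 0.9998)
v' = (-0.6830, -0.7060, 0.4280)
ω' = (1.0991, -1.3921, 0.5070)

(τ − ω×Iω)/I = (-0.0450, 0.3933, 0.3500)
ω' = ω + α·dt = (1.0991, -1.3921, 0.5070)
Hamilton product q⊗(0,ω) = (-0.5000000, 1.4000000, 1.1000000, 0.0000000)
q + ½dt·q⊗(0,ω), renormalized = (-0.0050, 0.0140, 0.0110, 0.9998)
a = F/m = (0.8500, -0.3000, 1.4000)
new position p' = (-1.3140, 2.2860, 2.2080)
v' = v + a·dt = (-0.6830, -0.7060, 0.4280)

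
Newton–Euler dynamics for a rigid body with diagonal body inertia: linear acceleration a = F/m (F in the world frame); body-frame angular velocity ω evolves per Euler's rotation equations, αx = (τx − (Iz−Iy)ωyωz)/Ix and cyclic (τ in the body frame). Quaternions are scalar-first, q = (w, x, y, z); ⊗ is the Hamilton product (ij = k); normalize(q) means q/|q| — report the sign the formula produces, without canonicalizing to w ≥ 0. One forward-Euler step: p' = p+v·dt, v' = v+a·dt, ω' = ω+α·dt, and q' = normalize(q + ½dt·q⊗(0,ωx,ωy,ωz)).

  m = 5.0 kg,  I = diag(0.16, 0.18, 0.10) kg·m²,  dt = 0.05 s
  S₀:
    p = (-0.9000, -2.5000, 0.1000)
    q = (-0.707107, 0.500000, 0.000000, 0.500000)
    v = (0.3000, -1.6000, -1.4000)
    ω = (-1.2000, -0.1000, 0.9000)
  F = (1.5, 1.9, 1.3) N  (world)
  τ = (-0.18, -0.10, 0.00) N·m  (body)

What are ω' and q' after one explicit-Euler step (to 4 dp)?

ω' = (-1.2585, -0.1098, 0.8988)
q' = (-0.7029, 0.5221, -0.0245, 0.4825)

ω×(Iω) gyroscopic = (0.0072, -0.0648, 0.0024)
α = I⁻¹(τ − ω×Iω) = (-1.1700, -0.1956, -0.0240)
ω + α·dt = (-1.2585, -0.1098, 0.8988)
q⊗(0,ω) = (0.1500000, 0.8985284, -0.9792893, -0.6863963)
q + ½dt·q⊗(0,ω), renormalized = (-0.7029, 0.5221, -0.0245, 0.4825)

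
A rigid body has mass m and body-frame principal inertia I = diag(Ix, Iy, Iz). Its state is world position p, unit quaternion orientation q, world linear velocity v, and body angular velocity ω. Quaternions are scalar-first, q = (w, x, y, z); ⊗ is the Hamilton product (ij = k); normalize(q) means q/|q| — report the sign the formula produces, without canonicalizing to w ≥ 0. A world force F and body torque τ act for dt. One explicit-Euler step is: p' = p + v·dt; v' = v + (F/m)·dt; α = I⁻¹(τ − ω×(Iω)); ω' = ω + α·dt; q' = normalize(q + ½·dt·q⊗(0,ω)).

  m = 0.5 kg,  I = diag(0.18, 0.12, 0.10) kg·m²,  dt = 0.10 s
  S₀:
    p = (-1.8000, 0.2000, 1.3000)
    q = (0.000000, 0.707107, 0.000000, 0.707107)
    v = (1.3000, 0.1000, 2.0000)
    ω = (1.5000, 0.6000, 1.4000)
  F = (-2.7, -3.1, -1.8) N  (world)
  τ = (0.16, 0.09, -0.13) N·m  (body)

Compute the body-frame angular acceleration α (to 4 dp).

gyro term ω×Iω = (-0.0168, 0.1680, -0.0540)
α = I⁻¹(τ − ω×Iω) = (0.9822, -0.6500, -0.7600)

α = (0.9822, -0.6500, -0.7600)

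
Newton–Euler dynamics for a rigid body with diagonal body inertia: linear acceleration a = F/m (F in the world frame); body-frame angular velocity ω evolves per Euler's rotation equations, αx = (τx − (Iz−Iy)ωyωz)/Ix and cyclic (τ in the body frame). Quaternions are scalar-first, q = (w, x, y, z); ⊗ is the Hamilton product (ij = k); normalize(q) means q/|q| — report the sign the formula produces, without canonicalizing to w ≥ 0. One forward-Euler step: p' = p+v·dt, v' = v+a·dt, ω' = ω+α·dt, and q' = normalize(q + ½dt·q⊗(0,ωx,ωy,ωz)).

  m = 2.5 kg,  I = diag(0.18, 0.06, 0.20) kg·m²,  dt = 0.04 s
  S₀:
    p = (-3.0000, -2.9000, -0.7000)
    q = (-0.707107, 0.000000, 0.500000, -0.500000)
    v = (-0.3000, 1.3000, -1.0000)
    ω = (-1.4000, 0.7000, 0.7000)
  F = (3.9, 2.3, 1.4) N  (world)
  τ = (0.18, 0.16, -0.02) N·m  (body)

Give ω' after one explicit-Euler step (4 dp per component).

gyro term ω×Iω = (0.0686, 0.0196, 0.1176)
α = I⁻¹(τ − ω×Iω) = (0.6189, 2.3400, -0.6880)
ω + α·dt = (-1.3752, 0.7936, 0.6725)

ω' = (-1.3752, 0.7936, 0.6725)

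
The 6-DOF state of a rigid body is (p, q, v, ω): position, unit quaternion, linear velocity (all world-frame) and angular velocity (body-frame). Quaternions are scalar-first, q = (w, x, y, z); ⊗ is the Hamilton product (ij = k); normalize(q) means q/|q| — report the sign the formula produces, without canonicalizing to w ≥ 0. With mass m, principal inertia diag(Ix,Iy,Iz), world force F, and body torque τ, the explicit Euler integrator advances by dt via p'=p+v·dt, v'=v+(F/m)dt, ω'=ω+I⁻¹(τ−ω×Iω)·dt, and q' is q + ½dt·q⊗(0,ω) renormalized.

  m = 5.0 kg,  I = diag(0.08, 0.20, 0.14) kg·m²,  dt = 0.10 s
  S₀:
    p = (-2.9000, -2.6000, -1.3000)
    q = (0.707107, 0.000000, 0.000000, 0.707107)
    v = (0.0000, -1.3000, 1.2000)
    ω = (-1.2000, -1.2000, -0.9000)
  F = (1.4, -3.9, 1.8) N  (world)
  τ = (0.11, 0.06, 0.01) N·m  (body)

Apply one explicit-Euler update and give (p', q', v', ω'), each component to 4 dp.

a = F/m = (0.2800, -0.7800, 0.3600)
p + v·dt = (-2.9000, -2.7300, -1.1800)
new velocity v' = (0.0280, -1.3780, 1.2360)
precession coupling ω×(Iω) = (-0.0648, -0.0648, 0.1728)
α = I⁻¹(τ − ω×Iω) = (2.1850, 0.6240, -1.1629)
ω' = ω + α·dt = (-0.9815, -1.1376, -1.0163)
2q̇ = q⊗(0,ω) = (0.6363963, 0.0000000, -1.6970568, -0.6363963)
q' = normalize(q + ½dt·q⊗(0,ω)) = (0.7355, 0.0000, -0.0845, 0.6722)

p' = (-2.9000, -2.7300, -1.1800)
q' = (0.7355, 0.0000, -0.0845, 0.6722)
v' = (0.0280, -1.3780, 1.2360)
ω' = (-0.9815, -1.1376, -1.0163)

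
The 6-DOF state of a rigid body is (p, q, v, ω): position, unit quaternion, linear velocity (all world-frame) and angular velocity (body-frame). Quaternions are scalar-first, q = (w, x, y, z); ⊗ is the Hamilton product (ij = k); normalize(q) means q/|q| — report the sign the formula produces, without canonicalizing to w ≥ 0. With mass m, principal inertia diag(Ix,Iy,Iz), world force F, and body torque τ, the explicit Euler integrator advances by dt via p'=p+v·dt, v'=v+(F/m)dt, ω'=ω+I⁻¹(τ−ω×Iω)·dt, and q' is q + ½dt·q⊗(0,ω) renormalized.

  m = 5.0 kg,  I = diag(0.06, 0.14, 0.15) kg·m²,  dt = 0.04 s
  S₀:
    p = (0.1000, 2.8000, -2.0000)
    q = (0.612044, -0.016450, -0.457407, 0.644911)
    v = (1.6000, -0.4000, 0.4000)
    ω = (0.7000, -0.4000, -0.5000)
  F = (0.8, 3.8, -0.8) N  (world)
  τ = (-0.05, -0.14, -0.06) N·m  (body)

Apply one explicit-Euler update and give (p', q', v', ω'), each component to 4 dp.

p' = (0.1640, 2.7840, -1.9840)
q' = (0.6150, 0.0019, -0.4534, 0.6452)
v' = (1.6064, -0.3696, 0.3936)
ω' = (0.6653, -0.4490, -0.5100)

a = (0.1600, 0.7600, -0.1600)
new position p' = (0.1640, 2.7840, -1.9840)
v + (F/m)dt = (1.6064, -0.3696, 0.3936)
gyro term ω×Iω = (0.0020, 0.0315, -0.0224)
α = I⁻¹(τ − ω×Iω) = (-0.8667, -1.2250, -0.2507)
ω + α·dt = (0.6653, -0.4490, -0.5100)
Hamilton product q⊗(0,ω) = (0.1510077, 0.9150987, 0.1983951, 0.0207429)
updated quaternion q' = (0.6150, 0.0019, -0.4534, 0.6452)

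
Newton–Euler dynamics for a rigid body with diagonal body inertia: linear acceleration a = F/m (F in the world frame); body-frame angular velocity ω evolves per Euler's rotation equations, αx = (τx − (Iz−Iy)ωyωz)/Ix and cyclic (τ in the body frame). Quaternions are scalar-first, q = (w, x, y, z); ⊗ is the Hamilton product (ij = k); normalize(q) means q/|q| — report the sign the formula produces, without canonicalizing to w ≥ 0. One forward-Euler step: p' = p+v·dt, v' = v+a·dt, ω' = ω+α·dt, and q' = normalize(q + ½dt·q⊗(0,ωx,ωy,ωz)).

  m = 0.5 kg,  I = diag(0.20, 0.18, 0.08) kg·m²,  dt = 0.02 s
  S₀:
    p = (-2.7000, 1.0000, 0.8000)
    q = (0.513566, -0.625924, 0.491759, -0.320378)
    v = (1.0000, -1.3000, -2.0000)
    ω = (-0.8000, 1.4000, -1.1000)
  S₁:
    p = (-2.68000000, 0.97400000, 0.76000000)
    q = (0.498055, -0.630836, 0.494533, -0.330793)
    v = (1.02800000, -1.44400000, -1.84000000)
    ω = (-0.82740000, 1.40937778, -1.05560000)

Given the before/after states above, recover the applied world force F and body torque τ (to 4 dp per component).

Δv = v₁−v₀ = (0.02800000, -0.14400000, 0.16000000)
applied force F = (0.7000, -3.6000, 4.0000)
Δω = ω₁−ω₀ = (-0.02740000, 0.00937778, 0.04440000)
precession coupling = (0.1540, 0.1056, 0.0224)
I·α + gyro = (-0.1200, 0.1900, 0.2000)

F = (0.7000, -3.6000, 4.0000)
τ = (-0.1200, 0.1900, 0.2000)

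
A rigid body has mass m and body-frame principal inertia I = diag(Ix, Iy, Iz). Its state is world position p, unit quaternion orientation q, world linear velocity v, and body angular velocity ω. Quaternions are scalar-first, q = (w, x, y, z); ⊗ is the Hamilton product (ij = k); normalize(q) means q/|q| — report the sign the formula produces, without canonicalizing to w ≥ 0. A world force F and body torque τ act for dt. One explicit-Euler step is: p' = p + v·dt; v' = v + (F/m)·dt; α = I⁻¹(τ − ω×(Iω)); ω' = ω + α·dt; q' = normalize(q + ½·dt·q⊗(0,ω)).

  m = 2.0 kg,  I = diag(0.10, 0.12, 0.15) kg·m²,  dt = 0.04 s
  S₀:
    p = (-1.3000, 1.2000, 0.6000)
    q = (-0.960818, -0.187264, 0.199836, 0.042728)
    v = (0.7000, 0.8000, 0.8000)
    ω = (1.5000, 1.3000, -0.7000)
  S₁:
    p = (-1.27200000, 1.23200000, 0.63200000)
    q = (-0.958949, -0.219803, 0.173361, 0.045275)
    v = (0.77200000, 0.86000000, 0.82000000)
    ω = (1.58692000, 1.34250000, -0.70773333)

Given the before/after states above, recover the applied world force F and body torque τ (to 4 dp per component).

F = (3.6000, 3.0000, 1.0000)
τ = (0.1900, 0.1800, 0.0100)

ω₁ − ω₀ = (0.08692000, 0.04250000, -0.00773333)
precession coupling = (-0.0273, 0.0525, 0.0390)
I·α + gyro = (0.1900, 0.1800, 0.0100)
v₁ − v₀ = (0.07200000, 0.06000000, 0.02000000)
F = m·Δv/dt = (3.6000, 3.0000, 1.0000)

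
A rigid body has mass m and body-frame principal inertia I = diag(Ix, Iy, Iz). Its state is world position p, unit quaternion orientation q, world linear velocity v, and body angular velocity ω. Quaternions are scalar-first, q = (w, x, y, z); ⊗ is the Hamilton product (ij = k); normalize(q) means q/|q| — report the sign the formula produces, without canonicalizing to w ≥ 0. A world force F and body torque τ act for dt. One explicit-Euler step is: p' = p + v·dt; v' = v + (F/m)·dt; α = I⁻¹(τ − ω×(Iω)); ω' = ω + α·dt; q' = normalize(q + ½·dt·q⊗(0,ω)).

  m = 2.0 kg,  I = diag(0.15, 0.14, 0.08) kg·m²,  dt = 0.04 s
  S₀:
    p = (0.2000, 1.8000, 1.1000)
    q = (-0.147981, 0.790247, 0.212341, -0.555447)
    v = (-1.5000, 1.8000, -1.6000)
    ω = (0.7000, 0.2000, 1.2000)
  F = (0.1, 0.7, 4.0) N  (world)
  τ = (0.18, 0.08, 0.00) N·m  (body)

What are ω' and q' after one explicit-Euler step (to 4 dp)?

α = I⁻¹(τ − ω×Iω) = (1.2960, 0.1514, 0.0175)
ω + α·dt = (0.7518, 0.2061, 1.2007)
q⊗(0,ω) = (0.0708953, 0.2623119, -1.3667055, -0.1681665)
updated quaternion q' = (-0.1465, 0.7952, 0.1849, -0.5586)

ω' = (0.7518, 0.2061, 1.2007)
q' = (-0.1465, 0.7952, 0.1849, -0.5586)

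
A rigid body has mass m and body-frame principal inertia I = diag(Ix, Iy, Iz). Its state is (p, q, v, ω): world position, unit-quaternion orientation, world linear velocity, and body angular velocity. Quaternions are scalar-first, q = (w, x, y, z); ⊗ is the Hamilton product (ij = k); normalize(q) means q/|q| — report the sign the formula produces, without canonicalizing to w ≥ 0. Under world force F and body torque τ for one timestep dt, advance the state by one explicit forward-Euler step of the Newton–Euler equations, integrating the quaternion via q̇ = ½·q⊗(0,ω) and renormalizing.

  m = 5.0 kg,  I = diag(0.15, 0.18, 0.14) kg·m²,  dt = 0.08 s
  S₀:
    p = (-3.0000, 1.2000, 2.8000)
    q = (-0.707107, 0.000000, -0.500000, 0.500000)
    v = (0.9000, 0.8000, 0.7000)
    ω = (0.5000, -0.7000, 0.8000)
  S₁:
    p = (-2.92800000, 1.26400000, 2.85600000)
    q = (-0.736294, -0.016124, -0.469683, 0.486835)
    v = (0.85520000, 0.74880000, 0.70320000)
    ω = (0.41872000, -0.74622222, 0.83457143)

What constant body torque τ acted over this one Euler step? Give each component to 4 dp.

ω₁ − ω₀ = (-0.08128000, -0.04622222, 0.03457143)
ω₀×(Iω₀) = (0.0224, 0.0040, -0.0105)
τ = I·(Δω/dt) + ω₀×(Iω₀) = (-0.1300, -0.1000, 0.0500)

τ = (-0.1300, -0.1000, 0.0500)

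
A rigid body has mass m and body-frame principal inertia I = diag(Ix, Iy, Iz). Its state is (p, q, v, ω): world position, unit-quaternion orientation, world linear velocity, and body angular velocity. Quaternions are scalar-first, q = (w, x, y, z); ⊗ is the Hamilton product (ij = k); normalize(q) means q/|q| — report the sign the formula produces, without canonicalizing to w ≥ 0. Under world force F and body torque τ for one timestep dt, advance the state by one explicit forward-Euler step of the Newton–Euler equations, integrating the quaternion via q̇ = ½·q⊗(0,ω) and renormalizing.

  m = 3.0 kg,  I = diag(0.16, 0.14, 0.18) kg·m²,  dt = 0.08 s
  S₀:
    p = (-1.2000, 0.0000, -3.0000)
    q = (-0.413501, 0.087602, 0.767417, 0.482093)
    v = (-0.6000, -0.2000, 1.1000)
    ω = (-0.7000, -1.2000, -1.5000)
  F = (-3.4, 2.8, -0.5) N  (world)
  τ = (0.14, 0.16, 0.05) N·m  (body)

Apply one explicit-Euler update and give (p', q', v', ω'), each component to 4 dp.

ω×(Iω) gyroscopic = (0.0720, -0.0210, -0.0168)
α = I⁻¹(τ − ω×Iω) = (0.4250, 1.2929, 0.3711)
ω' = ω + α·dt = (-0.6660, -1.0966, -1.4703)
q⊗(0,ω) = (1.7053613, -0.2831632, 0.2901391, 1.0523210)
q + ½dt·q⊗(0,ω), renormalized = (-0.3441, 0.0760, 0.7764, 0.5224)
new position p' = (-1.2480, -0.0160, -2.9120)
new velocity v' = (-0.6907, -0.1253, 1.0867)

p' = (-1.2480, -0.0160, -2.9120)
q' = (-0.3441, 0.0760, 0.7764, 0.5224)
v' = (-0.6907, -0.1253, 1.0867)
ω' = (-0.6660, -1.0966, -1.4703)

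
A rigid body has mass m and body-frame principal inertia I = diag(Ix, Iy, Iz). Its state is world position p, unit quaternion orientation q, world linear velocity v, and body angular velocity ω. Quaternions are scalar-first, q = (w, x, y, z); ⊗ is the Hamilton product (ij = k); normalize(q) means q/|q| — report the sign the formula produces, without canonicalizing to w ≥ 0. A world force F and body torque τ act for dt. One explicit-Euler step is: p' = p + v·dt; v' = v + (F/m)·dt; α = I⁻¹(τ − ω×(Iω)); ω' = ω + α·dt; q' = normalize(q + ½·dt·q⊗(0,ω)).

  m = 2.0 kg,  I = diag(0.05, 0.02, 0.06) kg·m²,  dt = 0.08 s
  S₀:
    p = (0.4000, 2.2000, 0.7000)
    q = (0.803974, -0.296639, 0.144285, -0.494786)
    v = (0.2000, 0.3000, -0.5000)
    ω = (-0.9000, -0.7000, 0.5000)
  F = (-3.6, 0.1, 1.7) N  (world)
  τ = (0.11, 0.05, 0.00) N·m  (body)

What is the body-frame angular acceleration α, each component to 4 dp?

precession coupling ω×(Iω) = (-0.0140, 0.0045, -0.0189)
(τ − ω×Iω)/I = (2.4800, 2.2750, 0.3150)

α = (2.4800, 2.2750, 0.3150)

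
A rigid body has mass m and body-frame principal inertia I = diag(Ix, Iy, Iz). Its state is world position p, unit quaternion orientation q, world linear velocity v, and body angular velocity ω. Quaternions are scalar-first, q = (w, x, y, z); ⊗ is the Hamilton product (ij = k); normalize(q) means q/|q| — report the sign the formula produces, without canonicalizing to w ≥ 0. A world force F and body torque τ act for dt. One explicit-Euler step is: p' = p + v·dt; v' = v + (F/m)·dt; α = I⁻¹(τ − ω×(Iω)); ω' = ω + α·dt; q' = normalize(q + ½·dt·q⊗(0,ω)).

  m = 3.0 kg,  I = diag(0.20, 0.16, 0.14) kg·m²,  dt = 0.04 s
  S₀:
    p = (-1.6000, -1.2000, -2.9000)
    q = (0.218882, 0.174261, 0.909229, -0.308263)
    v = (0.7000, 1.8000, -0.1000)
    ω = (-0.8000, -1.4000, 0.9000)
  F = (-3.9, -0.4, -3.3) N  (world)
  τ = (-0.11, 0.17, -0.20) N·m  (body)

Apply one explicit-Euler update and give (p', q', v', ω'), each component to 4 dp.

new position p' = (-1.5720, -1.1280, -2.9040)
v' = v + a·dt = (0.6480, 1.7947, -0.1440)
precession coupling ω×(Iω) = (0.0252, -0.0432, -0.0448)
angular accel α = (-0.6760, 1.3325, -1.1086)
new body rate ω' = (-0.8270, -1.3467, 0.8557)
q⊗(0,ω) = (1.6897661, 0.2116323, -0.2166593, 0.6804116)
updated quaternion q' = (0.2525, 0.1784, 0.9043, -0.2945)

p' = (-1.5720, -1.1280, -2.9040)
q' = (0.2525, 0.1784, 0.9043, -0.2945)
v' = (0.6480, 1.7947, -0.1440)
ω' = (-0.8270, -1.3467, 0.8557)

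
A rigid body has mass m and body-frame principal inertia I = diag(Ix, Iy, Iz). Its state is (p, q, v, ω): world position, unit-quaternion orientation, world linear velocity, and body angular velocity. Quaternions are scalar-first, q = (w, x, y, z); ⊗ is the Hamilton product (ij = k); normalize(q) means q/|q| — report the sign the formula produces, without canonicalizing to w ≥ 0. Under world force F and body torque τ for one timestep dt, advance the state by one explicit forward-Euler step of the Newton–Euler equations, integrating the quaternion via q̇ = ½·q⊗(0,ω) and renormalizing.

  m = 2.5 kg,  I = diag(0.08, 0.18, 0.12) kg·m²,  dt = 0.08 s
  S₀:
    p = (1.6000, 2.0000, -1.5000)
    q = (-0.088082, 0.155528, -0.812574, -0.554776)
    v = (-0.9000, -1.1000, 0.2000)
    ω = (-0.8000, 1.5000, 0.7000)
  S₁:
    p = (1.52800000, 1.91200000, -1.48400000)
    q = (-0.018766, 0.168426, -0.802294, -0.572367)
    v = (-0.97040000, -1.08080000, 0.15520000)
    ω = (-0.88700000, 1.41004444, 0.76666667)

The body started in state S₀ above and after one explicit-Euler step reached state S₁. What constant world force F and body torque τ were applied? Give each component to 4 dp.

F = (-2.2000, 0.6000, -1.4000)
τ = (-0.1500, -0.1800, -0.0200)

Δv = v₁−v₀ = (-0.07040000, 0.01920000, -0.04480000)
m·(v₁−v₀)/dt = (-2.2000, 0.6000, -1.4000)
Δω = ω₁−ω₀ = (-0.08700000, -0.08995556, 0.06666667)
I·α + gyro = (-0.1500, -0.1800, -0.0200)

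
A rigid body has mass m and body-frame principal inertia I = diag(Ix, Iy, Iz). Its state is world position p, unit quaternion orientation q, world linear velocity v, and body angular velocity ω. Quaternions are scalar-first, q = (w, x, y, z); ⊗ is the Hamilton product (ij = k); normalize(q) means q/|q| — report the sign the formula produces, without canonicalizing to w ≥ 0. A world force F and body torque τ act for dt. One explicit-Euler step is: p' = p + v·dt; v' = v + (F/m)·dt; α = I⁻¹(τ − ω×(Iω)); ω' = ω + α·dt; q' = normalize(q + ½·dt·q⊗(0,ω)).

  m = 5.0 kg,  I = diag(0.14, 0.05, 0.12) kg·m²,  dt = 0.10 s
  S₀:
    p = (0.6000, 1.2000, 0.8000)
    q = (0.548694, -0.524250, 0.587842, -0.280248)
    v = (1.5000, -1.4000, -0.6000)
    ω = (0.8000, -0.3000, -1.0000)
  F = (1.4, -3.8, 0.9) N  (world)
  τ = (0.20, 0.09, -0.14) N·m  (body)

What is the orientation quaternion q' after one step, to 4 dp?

q' = (0.5633, -0.5347, 0.5410, -0.3226)

q⊗(0,ω) = (0.3155046, -0.2329612, -0.9130566, -0.8616926)
q + ½dt·q⊗(0,ω), renormalized = (0.5633, -0.5347, 0.5410, -0.3226)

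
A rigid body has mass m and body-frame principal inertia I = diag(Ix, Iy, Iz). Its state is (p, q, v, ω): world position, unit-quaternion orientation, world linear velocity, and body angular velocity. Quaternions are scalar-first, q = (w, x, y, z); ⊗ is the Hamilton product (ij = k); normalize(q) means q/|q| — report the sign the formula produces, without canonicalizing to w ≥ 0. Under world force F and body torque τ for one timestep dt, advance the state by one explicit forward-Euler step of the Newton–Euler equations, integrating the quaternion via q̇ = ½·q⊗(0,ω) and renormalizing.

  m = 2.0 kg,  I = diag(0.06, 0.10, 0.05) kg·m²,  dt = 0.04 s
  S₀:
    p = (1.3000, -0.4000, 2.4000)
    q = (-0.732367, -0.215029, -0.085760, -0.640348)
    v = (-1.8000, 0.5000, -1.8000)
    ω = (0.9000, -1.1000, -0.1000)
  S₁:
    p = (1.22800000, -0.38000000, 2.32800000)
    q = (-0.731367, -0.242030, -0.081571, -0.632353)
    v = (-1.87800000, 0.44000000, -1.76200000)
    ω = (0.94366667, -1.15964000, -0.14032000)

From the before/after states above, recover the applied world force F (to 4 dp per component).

Δv = v₁−v₀ = (-0.07800000, -0.06000000, 0.03800000)
m·(v₁−v₀)/dt = (-3.9000, -3.0000, 1.9000)

F = (-3.9000, -3.0000, 1.9000)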